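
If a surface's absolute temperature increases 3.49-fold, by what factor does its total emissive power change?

factor ≈ 148

P ∝ T⁴, so the power scales as (3.49)⁴ = 148.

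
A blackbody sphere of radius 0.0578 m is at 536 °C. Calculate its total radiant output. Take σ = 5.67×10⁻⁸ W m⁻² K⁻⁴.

A = 4πr² = 4π × (0.0578)² = 0.0420 m².
536 °C = 809 K.
P = σAT⁴ = 5.67×10⁻⁸ × 0.0420 × (809)⁴ = 5.67×10⁻⁸ × 0.0420 × 4.28×10^11.
P = 1020 W.

P ≈ 1020 W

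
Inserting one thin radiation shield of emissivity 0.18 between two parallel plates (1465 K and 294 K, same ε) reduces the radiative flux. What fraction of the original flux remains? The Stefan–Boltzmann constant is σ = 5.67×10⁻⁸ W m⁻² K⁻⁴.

ratio ≈ 0.500

With N identical shields there are N+1 = 2 gaps in series, each with the same radiative resistance, so the flux falls to 1/(N+1) of its unshielded value.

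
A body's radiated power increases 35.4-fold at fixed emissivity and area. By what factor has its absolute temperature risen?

P ∝ T⁴ ⇒ T ∝ P^(1/4), so T scales by (35.4)^(1/4) = 2.44.

factor ≈ 2.44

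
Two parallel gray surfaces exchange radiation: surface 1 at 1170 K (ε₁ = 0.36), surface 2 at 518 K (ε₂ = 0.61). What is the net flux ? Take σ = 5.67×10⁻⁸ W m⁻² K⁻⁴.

For two large parallel gray plates, q = σ(T₁⁴ − T₂⁴) / (1/ε₁ + 1/ε₂ − 1).
1/ε₁ + 1/ε₂ − 1 = 1/0.36 + 1/0.61 − 1 = 3.417.
T₁⁴ − T₂⁴ = 1.87×10^12 − 7.20×10^10 = 1.80×10^12 K⁴.
q = 5.67×10⁻⁸ × 1.80×10^12 / 3.417 = 29900 W/m².

q ≈ 29900 W/m²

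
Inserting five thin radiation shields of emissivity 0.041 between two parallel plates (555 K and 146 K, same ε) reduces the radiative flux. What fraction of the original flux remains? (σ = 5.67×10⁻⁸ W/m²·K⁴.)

ratio ≈ 0.167

With N identical shields there are N+1 = 6 gaps in series, each with the same radiative resistance, so the flux falls to 1/(N+1) of its unshielded value.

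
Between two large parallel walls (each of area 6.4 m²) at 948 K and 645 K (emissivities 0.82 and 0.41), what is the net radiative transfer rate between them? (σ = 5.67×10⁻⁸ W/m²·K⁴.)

Q ≈ 86600 W

For two large parallel gray plates, q = σ(T₁⁴ − T₂⁴) / (1/ε₁ + 1/ε₂ − 1).
1/ε₁ + 1/ε₂ − 1 = 1/0.82 + 1/0.41 − 1 = 2.659.
T₁⁴ − T₂⁴ = 8.08×10^11 − 1.73×10^11 = 6.35×10^11 K⁴.
q = 5.67×10⁻⁸ × 6.35×10^11 / 2.659 = 13500 W/m².
Q = q·A = 13500 × 6.4 = 86600 W.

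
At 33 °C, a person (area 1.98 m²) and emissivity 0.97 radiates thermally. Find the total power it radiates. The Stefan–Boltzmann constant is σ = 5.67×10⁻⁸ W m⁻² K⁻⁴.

P ≈ 955 W

33 °C = 306 K.
Stefan–Boltzmann: P = εσAT⁴ = 0.97 × 5.67×10⁻⁸ × 1.98 × (306)⁴ = 0.97 × 5.67×10⁻⁸ × 1.98 × 8.77×10^9.
P = 955 W.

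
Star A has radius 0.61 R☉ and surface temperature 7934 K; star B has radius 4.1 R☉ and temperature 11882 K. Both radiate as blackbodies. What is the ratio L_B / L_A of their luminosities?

L_B/L_A ≈ 227

L = 4πR²σT⁴ ∝ R²T⁴, so L_B/L_A = (4.1/0.61)² × (11882/7934)⁴ = 45.2 × 5.03 = 227.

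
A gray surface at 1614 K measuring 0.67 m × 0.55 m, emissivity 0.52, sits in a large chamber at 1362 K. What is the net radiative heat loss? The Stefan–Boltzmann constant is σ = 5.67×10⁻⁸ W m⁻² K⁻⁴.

Q ≈ 36300 W

A = 0.67 × 0.55 = 0.369 m².
Q = εσA(T⁴ − T_s⁴). T⁴ − T_s⁴ = (1614)⁴ − (1362)⁴ = 6.79×10^12 − 3.44×10^12 = 3.34×10^12 K⁴.
Q = 0.52 × 5.67×10⁻⁸ × 0.369 × 3.34×10^12 = 36300 W.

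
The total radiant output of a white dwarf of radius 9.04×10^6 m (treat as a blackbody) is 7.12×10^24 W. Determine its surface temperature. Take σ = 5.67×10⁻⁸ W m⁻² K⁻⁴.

T ≈ 18700 K

A = 4πr² = 4π × (9.04×10^6)² = 1.03×10^15 m².
From P = σAT⁴, T = (P / σA)^(1/4) = (7.12×10^24 / (5.67×10⁻⁸ × 1.03×10^15))^(1/4).
T = (1.22×10^17)^(1/4) = 18700 K.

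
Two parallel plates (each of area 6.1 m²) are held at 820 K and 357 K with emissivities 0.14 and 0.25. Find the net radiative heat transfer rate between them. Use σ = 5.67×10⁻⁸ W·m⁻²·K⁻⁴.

Q ≈ 14900 W

For two large parallel gray plates, q = σ(T₁⁴ − T₂⁴) / (1/ε₁ + 1/ε₂ − 1).
1/ε₁ + 1/ε₂ − 1 = 1/0.14 + 1/0.25 − 1 = 10.14.
T₁⁴ − T₂⁴ = 4.52×10^11 − 1.62×10^10 = 4.36×10^11 K⁴.
q = 5.67×10⁻⁸ × 4.36×10^11 / 10.14 = 2440 W/m².
Q = q·A = 2440 × 6.1 = 14900 W.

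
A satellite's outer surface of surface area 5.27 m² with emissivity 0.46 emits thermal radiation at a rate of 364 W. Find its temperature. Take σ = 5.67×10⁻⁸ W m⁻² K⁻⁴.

T ≈ 227 K

From P = εσAT⁴, T = (P / εσA)^(1/4) = (364 / (0.46 × 5.67×10⁻⁸ × 5.27))^(1/4).
T = (2.65×10^9)^(1/4) = 227 K.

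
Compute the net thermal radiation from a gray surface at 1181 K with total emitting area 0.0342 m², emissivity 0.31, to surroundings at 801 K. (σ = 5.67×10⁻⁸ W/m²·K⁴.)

Q = εσA(T⁴ − T_s⁴). T⁴ − T_s⁴ = (1181)⁴ − (801)⁴ = 1.95×10^12 − 4.12×10^11 = 1.53×10^12 K⁴.
Q = 0.31 × 5.67×10⁻⁸ × 0.0342 × 1.53×10^12 = 922 W.

Q ≈ 922 W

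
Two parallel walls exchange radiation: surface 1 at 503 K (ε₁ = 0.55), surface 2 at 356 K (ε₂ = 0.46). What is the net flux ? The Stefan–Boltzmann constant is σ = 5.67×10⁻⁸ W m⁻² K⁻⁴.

q ≈ 909 W/m²

For two large parallel gray plates, q = σ(T₁⁴ − T₂⁴) / (1/ε₁ + 1/ε₂ − 1).
1/ε₁ + 1/ε₂ − 1 = 1/0.55 + 1/0.46 − 1 = 2.992.
T₁⁴ − T₂⁴ = 6.40×10^10 − 1.61×10^10 = 4.80×10^10 K⁴.
q = 5.67×10⁻⁸ × 4.80×10^10 / 2.992 = 909 W/m².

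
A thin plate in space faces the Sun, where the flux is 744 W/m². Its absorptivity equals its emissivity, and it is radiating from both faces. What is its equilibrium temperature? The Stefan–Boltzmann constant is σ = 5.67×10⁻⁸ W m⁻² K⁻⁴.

Absorbed flux αS = emitted flux 2εσT⁴ per unit area; with α = ε this gives T = (S/2σ)^(1/4).
T = (744 / (2 × 5.67×10⁻⁸))^(1/4) = (6.56×10^9)^(1/4).
T = 285 K.

T ≈ 285 K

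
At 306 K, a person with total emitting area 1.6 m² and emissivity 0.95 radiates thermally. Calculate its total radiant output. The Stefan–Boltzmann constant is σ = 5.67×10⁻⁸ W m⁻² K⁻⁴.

P = εσAT⁴ = 0.95 × 5.67×10⁻⁸ × 1.60 × (306)⁴ = 0.95 × 5.67×10⁻⁸ × 1.60 × 8.77×10^9.
P = 756 W.

P ≈ 756 W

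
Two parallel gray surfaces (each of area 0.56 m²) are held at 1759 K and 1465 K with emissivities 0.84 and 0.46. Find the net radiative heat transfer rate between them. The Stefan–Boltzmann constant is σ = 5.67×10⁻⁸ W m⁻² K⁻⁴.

Q ≈ 66700 W

For two large parallel gray plates, q = σ(T₁⁴ − T₂⁴) / (1/ε₁ + 1/ε₂ − 1).
1/ε₁ + 1/ε₂ − 1 = 1/0.84 + 1/0.46 − 1 = 2.364.
T₁⁴ − T₂⁴ = 9.57×10^12 − 4.61×10^12 = 4.97×10^12 K⁴.
q = 5.67×10⁻⁸ × 4.97×10^12 / 2.364 = 1.19×10^5 W/m².
Q = q·A = 1.19×10^5 × 0.56 = 66700 W.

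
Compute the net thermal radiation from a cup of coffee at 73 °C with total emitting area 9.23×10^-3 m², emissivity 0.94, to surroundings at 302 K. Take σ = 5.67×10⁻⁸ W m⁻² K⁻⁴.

Convert: 73 °C = 346 K.
Q = εσA(T⁴ − T_s⁴). T⁴ − T_s⁴ = (346)⁴ − (302)⁴ = 1.43×10^10 − 8.32×10^9 = 6.01×10^9 K⁴.
Q = 0.94 × 5.67×10⁻⁸ × 9.23×10^-3 × 6.01×10^9 = 2.96 W.

Q ≈ 2.96 W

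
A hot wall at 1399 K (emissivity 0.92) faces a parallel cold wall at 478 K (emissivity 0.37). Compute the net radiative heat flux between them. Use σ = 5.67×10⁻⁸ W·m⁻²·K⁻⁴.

For two large parallel gray plates, q = σ(T₁⁴ − T₂⁴) / (1/ε₁ + 1/ε₂ − 1).
1/ε₁ + 1/ε₂ − 1 = 1/0.92 + 1/0.37 − 1 = 2.790.
T₁⁴ − T₂⁴ = 3.83×10^12 − 5.22×10^10 = 3.78×10^12 K⁴.
q = 5.67×10⁻⁸ × 3.78×10^12 / 2.790 = 76800 W/m².

q ≈ 76800 W/m²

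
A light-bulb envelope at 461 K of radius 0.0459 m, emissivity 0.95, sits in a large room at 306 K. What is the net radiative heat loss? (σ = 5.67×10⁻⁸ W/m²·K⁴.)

A = 4πr² = 4π × (0.0459)² = 0.0265 m².
Q = εσA(T⁴ − T_s⁴). T⁴ − T_s⁴ = (461)⁴ − (306)⁴ = 4.52×10^10 − 8.77×10^9 = 3.64×10^10 K⁴.
Q = 0.95 × 5.67×10⁻⁸ × 0.0265 × 3.64×10^10 = 51.9 W.

Q ≈ 51.9 W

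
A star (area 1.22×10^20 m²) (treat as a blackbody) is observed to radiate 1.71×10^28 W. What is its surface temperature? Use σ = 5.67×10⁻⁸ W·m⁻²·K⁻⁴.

T ≈ 7050 K

From P = σAT⁴, T = (P / σA)^(1/4) = (1.71×10^28 / (5.67×10⁻⁸ × 1.22×10^20))^(1/4).
T = (2.47×10^15)^(1/4) = 7050 K.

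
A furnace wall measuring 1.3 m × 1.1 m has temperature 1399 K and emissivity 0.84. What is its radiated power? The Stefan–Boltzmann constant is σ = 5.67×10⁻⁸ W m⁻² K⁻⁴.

P ≈ 2.61×10^5 W

A = 1.3 × 1.1 = 1.43 m².
P = εσAT⁴ = 0.84 × 5.67×10⁻⁸ × 1.43 × (1399)⁴ = 0.84 × 5.67×10⁻⁸ × 1.43 × 3.83×10^12.
P = 2.61×10^5 W.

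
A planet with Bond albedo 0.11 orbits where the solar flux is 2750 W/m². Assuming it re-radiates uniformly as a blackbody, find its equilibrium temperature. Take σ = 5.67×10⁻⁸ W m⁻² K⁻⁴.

Power absorbed = (1−a)S·πR²; power emitted = 4πR²σT⁴. Equating and cancelling πR²:
T = ((1−a)S / 4σ)^(1/4) = (2450 / (4 × 5.67×10⁻⁸))^(1/4) = (1.08×10^10)^(1/4).
T = 322 K.

T ≈ 322 K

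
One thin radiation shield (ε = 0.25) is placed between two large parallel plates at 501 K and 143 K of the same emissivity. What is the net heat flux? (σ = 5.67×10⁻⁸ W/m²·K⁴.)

Each of the 2 gaps contributes resistance (2/ε − 1) = 2/0.25 − 1 = 7.000; total = 14.00.
q = σ(T₁⁴ − T₂⁴) / 14.00 = 5.67×10⁻⁸ × 6.26×10^10 / 14.00 = 253 W/m².

q ≈ 253 W/m²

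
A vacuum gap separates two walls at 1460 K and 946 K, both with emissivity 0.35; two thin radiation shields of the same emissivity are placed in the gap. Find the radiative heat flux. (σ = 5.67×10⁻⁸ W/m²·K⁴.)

q ≈ 15000 W/m²

Each of the 3 gaps contributes resistance (2/ε − 1) = 2/0.35 − 1 = 4.714; total = 14.14.
q = σ(T₁⁴ − T₂⁴) / 14.14 = 5.67×10⁻⁸ × 3.74×10^12 / 14.14 = 15000 W/m².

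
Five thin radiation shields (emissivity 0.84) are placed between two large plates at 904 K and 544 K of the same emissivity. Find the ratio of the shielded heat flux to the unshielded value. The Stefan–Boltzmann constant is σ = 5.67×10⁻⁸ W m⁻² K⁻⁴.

With N identical shields there are N+1 = 6 gaps in series, each with the same radiative resistance, so the flux falls to 1/(N+1) of its unshielded value.

ratio ≈ 0.167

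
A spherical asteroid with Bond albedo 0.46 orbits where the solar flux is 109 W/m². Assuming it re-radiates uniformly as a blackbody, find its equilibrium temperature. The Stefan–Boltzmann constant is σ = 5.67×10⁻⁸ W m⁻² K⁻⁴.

T ≈ 127 K

Power absorbed = (1−a)S·πR²; power emitted = 4πR²σT⁴. Equating and cancelling πR²:
T = ((1−a)S / 4σ)^(1/4) = (58.9 / (4 × 5.67×10⁻⁸))^(1/4) = (2.60×10^8)^(1/4).
T = 127 K.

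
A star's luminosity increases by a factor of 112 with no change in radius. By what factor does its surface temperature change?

P ∝ T⁴ ⇒ T ∝ P^(1/4), so T scales by (112)^(1/4) = 3.25.

factor ≈ 3.25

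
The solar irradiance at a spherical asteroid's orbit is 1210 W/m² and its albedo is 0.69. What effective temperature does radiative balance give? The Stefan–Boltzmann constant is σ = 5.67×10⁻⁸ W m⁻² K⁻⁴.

T ≈ 202 K

Power absorbed = (1−a)S·πR²; power emitted = 4πR²σT⁴. Equating and cancelling πR²:
T = ((1−a)S / 4σ)^(1/4) = (375 / (4 × 5.67×10⁻⁸))^(1/4) = (1.65×10^9)^(1/4).
T = 202 K.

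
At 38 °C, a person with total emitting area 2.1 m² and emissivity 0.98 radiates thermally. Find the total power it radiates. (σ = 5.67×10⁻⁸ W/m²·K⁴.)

38 °C = 311 K.
Stefan–Boltzmann: P = εσAT⁴ = 0.98 × 5.67×10⁻⁸ × 2.10 × (311)⁴ = 0.98 × 5.67×10⁻⁸ × 2.10 × 9.35×10^9.
P = 1090 W.

P ≈ 1090 W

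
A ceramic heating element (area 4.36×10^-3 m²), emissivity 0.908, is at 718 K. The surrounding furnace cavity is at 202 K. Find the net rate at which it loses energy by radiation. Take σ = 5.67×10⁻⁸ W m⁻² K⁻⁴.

Q ≈ 59.3 W

Q = εσA(T⁴ − T_s⁴). T⁴ − T_s⁴ = (718)⁴ − (202)⁴ = 2.66×10^11 − 1.66×10^9 = 2.64×10^11 K⁴.
Q = 0.908 × 5.67×10⁻⁸ × 4.36×10^-3 × 2.64×10^11 = 59.3 W.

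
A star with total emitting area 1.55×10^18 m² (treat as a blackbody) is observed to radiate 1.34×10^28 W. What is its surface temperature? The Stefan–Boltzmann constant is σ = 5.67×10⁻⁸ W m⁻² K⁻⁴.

T ≈ 19800 K

From P = σAT⁴, T = (P / σA)^(1/4) = (1.34×10^28 / (5.67×10⁻⁸ × 1.55×10^18))^(1/4).
T = (1.52×10^17)^(1/4) = 19800 K.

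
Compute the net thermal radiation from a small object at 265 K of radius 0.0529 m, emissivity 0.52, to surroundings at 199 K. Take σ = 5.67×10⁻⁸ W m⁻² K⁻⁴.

A = 4πr² = 4π × (0.0529)² = 0.0352 m².
Q = εσA(T⁴ − T_s⁴). T⁴ − T_s⁴ = (265)⁴ − (199)⁴ = 4.93×10^9 − 1.57×10^9 = 3.36×10^9 K⁴.
Q = 0.52 × 5.67×10⁻⁸ × 0.0352 × 3.36×10^9 = 3.49 W.

Q ≈ 3.49 W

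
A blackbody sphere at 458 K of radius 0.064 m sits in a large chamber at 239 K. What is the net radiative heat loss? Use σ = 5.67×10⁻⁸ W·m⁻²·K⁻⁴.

A = 4πr² = 4π × (0.064)² = 0.0515 m².
Q = σA(T⁴ − T_s⁴). T⁴ − T_s⁴ = (458)⁴ − (239)⁴ = 4.40×10^10 − 3.26×10^9 = 4.07×10^10 K⁴.
Q = 5.67×10⁻⁸ × 0.0515 × 4.07×10^10 = 119 W.

Q ≈ 119 W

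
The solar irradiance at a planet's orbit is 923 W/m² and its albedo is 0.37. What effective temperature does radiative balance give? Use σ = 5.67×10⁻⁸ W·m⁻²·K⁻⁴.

Power absorbed = (1−a)S·πR²; power emitted = 4πR²σT⁴. Equating and cancelling πR²:
T = ((1−a)S / 4σ)^(1/4) = (581 / (4 × 5.67×10⁻⁸))^(1/4) = (2.56×10^9)^(1/4).
T = 225 K.

T ≈ 225 K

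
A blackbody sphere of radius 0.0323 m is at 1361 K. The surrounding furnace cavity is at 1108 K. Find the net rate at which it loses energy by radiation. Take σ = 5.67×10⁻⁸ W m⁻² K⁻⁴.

Q ≈ 1430 W

A = 4πr² = 4π × (0.0323)² = 0.0131 m².
Q = σA(T⁴ − T_s⁴). T⁴ − T_s⁴ = (1361)⁴ − (1108)⁴ = 3.43×10^12 − 1.51×10^12 = 1.92×10^12 K⁴.
Q = 5.67×10⁻⁸ × 0.0131 × 1.92×10^12 = 1430 W.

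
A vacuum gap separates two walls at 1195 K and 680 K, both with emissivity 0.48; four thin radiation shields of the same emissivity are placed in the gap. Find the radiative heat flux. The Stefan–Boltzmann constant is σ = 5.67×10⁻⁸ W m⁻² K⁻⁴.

q ≈ 6540 W/m²

Each of the 5 gaps contributes resistance (2/ε − 1) = 2/0.48 − 1 = 3.167; total = 15.83.
q = σ(T₁⁴ − T₂⁴) / 15.83 = 5.67×10⁻⁸ × 1.83×10^12 / 15.83 = 6540 W/m².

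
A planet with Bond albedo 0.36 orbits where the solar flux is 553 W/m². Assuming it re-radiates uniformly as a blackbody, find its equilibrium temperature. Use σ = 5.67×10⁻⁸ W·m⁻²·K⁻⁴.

T ≈ 199 K

Power absorbed = (1−a)S·πR²; power emitted = 4πR²σT⁴. Equating and cancelling πR²:
T = ((1−a)S / 4σ)^(1/4) = (354 / (4 × 5.67×10⁻⁸))^(1/4) = (1.56×10^9)^(1/4).
T = 199 K.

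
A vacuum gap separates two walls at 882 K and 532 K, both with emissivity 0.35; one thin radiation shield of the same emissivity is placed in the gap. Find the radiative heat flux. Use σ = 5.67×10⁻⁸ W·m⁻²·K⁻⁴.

q ≈ 3160 W/m²

Each of the 2 gaps contributes resistance (2/ε − 1) = 2/0.35 − 1 = 4.714; total = 9.429.
q = σ(T₁⁴ − T₂⁴) / 9.429 = 5.67×10⁻⁸ × 5.25×10^11 / 9.429 = 3160 W/m².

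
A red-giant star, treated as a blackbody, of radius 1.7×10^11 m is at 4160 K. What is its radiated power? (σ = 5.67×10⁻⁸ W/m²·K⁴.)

P ≈ 6.17×10^30 W

A = 4πr² = 4π × (1.7×10^11)² = 3.63×10^23 m².
P = σAT⁴ = 5.67×10⁻⁸ × 3.63×10^23 × (4160)⁴ = 5.67×10⁻⁸ × 3.63×10^23 × 2.99×10^14.
P = 6.17×10^30 W.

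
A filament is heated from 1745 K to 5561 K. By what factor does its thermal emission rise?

P ∝ T⁴, so the ratio is (5561/1745)⁴ = (3.187)⁴ = 103.

ratio ≈ 103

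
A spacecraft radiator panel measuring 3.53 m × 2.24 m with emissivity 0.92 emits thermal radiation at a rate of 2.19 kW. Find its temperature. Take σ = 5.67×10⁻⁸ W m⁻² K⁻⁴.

A = 3.53 × 2.24 = 7.91 m².
From P = εσAT⁴, T = (P / εσA)^(1/4) = (2190 / (0.92 × 5.67×10⁻⁸ × 7.91))^(1/4).
T = (5.31×10^9)^(1/4) = 270 K.

T ≈ 270 K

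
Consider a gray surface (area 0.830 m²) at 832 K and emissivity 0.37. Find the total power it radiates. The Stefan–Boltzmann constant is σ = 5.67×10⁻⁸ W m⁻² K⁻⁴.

P ≈ 8340 W

Stefan–Boltzmann: P = εσAT⁴ = 0.37 × 5.67×10⁻⁸ × 0.830 × (832)⁴ = 0.37 × 5.67×10⁻⁸ × 0.830 × 4.79×10^11.
P = 8340 W.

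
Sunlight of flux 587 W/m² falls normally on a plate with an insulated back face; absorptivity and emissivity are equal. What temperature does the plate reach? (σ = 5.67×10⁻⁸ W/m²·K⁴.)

Absorbed flux αS = emitted flux εσT⁴ (one radiating face); with α = ε, T = (S/σ)^(1/4).
T = (587 / 5.67×10⁻⁸)^(1/4) = (1.04×10^10)^(1/4).
T = 319 K.

T ≈ 319 K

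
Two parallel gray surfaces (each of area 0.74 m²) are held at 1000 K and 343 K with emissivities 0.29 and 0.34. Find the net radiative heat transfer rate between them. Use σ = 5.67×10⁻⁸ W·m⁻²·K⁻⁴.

Q ≈ 7680 W

For two large parallel gray plates, q = σ(T₁⁴ − T₂⁴) / (1/ε₁ + 1/ε₂ − 1).
1/ε₁ + 1/ε₂ − 1 = 1/0.29 + 1/0.34 − 1 = 5.389.
T₁⁴ − T₂⁴ = 1.00×10^12 − 1.38×10^10 = 9.86×10^11 K⁴.
q = 5.67×10⁻⁸ × 9.86×10^11 / 5.389 = 10400 W/m².
Q = q·A = 10400 × 0.74 = 7680 W.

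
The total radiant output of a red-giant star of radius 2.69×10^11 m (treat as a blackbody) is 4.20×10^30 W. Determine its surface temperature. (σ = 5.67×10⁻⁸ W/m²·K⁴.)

T ≈ 3000 K

A = 4πr² = 4π × (2.69×10^11)² = 9.09×10^23 m².
From P = σAT⁴, T = (P / σA)^(1/4) = (4.20×10^30 / (5.67×10⁻⁸ × 9.09×10^23))^(1/4).
T = (8.15×10^13)^(1/4) = 3000 K.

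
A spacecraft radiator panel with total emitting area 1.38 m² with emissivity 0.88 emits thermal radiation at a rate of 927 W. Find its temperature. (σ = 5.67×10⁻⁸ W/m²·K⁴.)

From P = εσAT⁴, T = (P / εσA)^(1/4) = (927 / (0.88 × 5.67×10⁻⁸ × 1.38))^(1/4).
T = (1.35×10^10)^(1/4) = 341 K.

T ≈ 341 K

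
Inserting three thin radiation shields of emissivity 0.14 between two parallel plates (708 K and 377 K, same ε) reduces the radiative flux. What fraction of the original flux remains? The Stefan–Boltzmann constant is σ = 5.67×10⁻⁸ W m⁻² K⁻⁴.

ratio ≈ 0.250

With N identical shields there are N+1 = 4 gaps in series, each with the same radiative resistance, so the flux falls to 1/(N+1) of its unshielded value.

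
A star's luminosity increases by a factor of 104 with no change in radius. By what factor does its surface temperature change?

factor ≈ 3.19

P ∝ T⁴ ⇒ T ∝ P^(1/4), so T scales by (104)^(1/4) = 3.19.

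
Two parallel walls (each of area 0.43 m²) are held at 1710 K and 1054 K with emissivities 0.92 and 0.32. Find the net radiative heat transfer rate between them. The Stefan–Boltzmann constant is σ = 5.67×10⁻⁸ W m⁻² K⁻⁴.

For two large parallel gray plates, q = σ(T₁⁴ − T₂⁴) / (1/ε₁ + 1/ε₂ − 1).
1/ε₁ + 1/ε₂ − 1 = 1/0.92 + 1/0.32 − 1 = 3.212.
T₁⁴ − T₂⁴ = 8.55×10^12 − 1.23×10^12 = 7.32×10^12 K⁴.
q = 5.67×10⁻⁸ × 7.32×10^12 / 3.212 = 1.29×10^5 W/m².
Q = q·A = 1.29×10^5 × 0.43 = 55500 W.

Q ≈ 55500 W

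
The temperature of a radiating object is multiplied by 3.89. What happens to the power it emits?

factor ≈ 229

P ∝ T⁴, so the power scales as (3.89)⁴ = 229.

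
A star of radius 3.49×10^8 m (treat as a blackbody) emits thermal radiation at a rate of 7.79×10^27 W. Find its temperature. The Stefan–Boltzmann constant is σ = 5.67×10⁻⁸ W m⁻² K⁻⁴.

T ≈ 17300 K

A = 4πr² = 4π × (3.49×10^8)² = 1.53×10^18 m².
From P = σAT⁴, T = (P / σA)^(1/4) = (7.79×10^27 / (5.67×10⁻⁸ × 1.53×10^18))^(1/4).
T = (8.98×10^16)^(1/4) = 17300 K.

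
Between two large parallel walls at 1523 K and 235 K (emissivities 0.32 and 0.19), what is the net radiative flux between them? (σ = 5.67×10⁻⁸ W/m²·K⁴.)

For two large parallel gray plates, q = σ(T₁⁴ − T₂⁴) / (1/ε₁ + 1/ε₂ − 1).
1/ε₁ + 1/ε₂ − 1 = 1/0.32 + 1/0.19 − 1 = 7.388.
T₁⁴ − T₂⁴ = 5.38×10^12 − 3.05×10^9 = 5.38×10^12 K⁴.
q = 5.67×10⁻⁸ × 5.38×10^12 / 7.388 = 41300 W/m².

q ≈ 41300 W/m²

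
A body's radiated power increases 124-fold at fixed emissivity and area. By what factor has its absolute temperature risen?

factor ≈ 3.34

P ∝ T⁴ ⇒ T ∝ P^(1/4), so T scales by (124)^(1/4) = 3.34.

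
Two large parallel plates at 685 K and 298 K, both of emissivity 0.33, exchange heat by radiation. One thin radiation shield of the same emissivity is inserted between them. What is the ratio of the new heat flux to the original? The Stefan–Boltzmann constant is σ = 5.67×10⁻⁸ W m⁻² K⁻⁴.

ratio ≈ 0.500

With N identical shields there are N+1 = 2 gaps in series, each with the same radiative resistance, so the flux falls to 1/(N+1) of its unshielded value.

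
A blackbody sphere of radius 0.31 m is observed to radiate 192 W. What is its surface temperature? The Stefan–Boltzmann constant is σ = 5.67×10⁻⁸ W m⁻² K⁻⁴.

T ≈ 230 K

A = 4πr² = 4π × (0.31)² = 1.21 m².
From P = σAT⁴, T = (P / σA)^(1/4) = (192 / (5.67×10⁻⁸ × 1.21))^(1/4).
T = (2.80×10^9)^(1/4) = 230 K.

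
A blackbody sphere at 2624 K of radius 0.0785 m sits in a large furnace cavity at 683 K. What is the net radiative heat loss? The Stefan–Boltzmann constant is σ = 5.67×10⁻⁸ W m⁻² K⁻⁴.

Q ≈ 2.07×10^5 W

A = 4πr² = 4π × (0.0785)² = 0.0774 m².
Q = σA(T⁴ − T_s⁴). T⁴ − T_s⁴ = (2624)⁴ − (683)⁴ = 4.74×10^13 − 2.18×10^11 = 4.72×10^13 K⁴.
Q = 5.67×10⁻⁸ × 0.0774 × 4.72×10^13 = 2.07×10^5 W.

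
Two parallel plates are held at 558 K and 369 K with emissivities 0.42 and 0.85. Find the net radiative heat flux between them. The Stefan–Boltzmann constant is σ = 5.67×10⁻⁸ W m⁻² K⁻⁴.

q ≈ 1740 W/m²

For two large parallel gray plates, q = σ(T₁⁴ − T₂⁴) / (1/ε₁ + 1/ε₂ − 1).
1/ε₁ + 1/ε₂ − 1 = 1/0.42 + 1/0.85 − 1 = 2.557.
T₁⁴ − T₂⁴ = 9.69×10^10 − 1.85×10^10 = 7.84×10^10 K⁴.
q = 5.67×10⁻⁸ × 7.84×10^10 / 2.557 = 1740 W/m².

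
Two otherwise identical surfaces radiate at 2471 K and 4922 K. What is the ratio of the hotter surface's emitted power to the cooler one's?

P ∝ T⁴, so the ratio is (4922/2471)⁴ = (1.992)⁴ = 15.7.

ratio ≈ 15.7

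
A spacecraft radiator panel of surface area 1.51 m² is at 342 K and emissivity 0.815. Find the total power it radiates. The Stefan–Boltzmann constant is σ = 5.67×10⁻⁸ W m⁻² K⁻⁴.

Stefan–Boltzmann: P = εσAT⁴ = 0.815 × 5.67×10⁻⁸ × 1.51 × (342)⁴ = 0.815 × 5.67×10⁻⁸ × 1.51 × 1.37×10^10.
P = 955 W.

P ≈ 955 W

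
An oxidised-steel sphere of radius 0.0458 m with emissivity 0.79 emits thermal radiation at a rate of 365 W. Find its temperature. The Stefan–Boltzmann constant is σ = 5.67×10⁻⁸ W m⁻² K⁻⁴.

A = 4πr² = 4π × (0.0458)² = 0.0264 m².
From P = εσAT⁴, T = (P / εσA)^(1/4) = (365 / (0.79 × 5.67×10⁻⁸ × 0.0264))^(1/4).
T = (3.09×10^11)^(1/4) = 746 K.

T ≈ 746 K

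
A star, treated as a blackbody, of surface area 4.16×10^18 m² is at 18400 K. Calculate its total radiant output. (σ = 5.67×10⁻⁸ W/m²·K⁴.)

P = σAT⁴ = 5.67×10⁻⁸ × 4.16×10^18 × (18400)⁴ = 5.67×10⁻⁸ × 4.16×10^18 × 1.15×10^17.
P = 2.70×10^28 W.

P ≈ 2.70×10^28 W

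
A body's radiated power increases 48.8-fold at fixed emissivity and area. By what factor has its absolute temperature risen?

factor ≈ 2.64

P ∝ T⁴ ⇒ T ∝ P^(1/4), so T scales by (48.8)^(1/4) = 2.64.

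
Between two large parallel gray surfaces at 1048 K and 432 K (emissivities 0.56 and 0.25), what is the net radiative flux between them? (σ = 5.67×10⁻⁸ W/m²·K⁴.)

For two large parallel gray plates, q = σ(T₁⁴ − T₂⁴) / (1/ε₁ + 1/ε₂ − 1).
1/ε₁ + 1/ε₂ − 1 = 1/0.56 + 1/0.25 − 1 = 4.786.
T₁⁴ − T₂⁴ = 1.21×10^12 − 3.48×10^10 = 1.17×10^12 K⁴.
q = 5.67×10⁻⁸ × 1.17×10^12 / 4.786 = 13900 W/m².

q ≈ 13900 W/m²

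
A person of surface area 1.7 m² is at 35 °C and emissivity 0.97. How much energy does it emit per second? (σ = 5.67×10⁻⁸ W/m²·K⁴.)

P ≈ 841 W

35 °C = 308 K.
Stefan–Boltzmann: P = εσAT⁴ = 0.97 × 5.67×10⁻⁸ × 1.70 × (308)⁴ = 0.97 × 5.67×10⁻⁸ × 1.70 × 9.00×10^9.
P = 841 W.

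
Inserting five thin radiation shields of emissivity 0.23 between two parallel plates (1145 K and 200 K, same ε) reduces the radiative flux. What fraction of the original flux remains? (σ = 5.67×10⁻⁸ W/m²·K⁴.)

ratio ≈ 0.167

With N identical shields there are N+1 = 6 gaps in series, each with the same radiative resistance, so the flux falls to 1/(N+1) of its unshielded value.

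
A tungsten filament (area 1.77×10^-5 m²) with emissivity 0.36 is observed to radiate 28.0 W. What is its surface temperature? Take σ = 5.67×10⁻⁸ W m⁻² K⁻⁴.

From P = εσAT⁴, T = (P / εσA)^(1/4) = (28.0 / (0.36 × 5.67×10⁻⁸ × 1.77×10^-5))^(1/4).
T = (7.75×10^13)^(1/4) = 2970 K.

T ≈ 2970 K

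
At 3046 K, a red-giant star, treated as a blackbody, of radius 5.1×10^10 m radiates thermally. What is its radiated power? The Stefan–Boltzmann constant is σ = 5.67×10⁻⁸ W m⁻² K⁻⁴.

P ≈ 1.60×10^29 W

A = 4πr² = 4π × (5.1×10^10)² = 3.27×10^22 m².
P = σAT⁴ = 5.67×10⁻⁸ × 3.27×10^22 × (3046)⁴ = 5.67×10⁻⁸ × 3.27×10^22 × 8.61×10^13.
P = 1.60×10^29 W.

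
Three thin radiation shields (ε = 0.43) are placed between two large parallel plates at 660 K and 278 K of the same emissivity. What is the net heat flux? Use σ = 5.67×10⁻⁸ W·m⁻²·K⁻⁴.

q ≈ 713 W/m²

Each of the 4 gaps contributes resistance (2/ε − 1) = 2/0.43 − 1 = 3.651; total = 14.60.
q = σ(T₁⁴ − T₂⁴) / 14.60 = 5.67×10⁻⁸ × 1.84×10^11 / 14.60 = 713 W/m².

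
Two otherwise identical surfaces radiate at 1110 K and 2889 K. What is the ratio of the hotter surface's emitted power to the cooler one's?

P ∝ T⁴, so the ratio is (2889/1110)⁴ = (2.603)⁴ = 45.9.

ratio ≈ 45.9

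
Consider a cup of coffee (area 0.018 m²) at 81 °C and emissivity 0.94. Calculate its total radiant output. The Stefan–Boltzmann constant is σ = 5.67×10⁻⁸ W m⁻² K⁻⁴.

P ≈ 15.1 W

81 °C = 354 K.
P = εσAT⁴ = 0.94 × 5.67×10⁻⁸ × 0.0180 × (354)⁴ = 0.94 × 5.67×10⁻⁸ × 0.0180 × 1.57×10^10.
P = 15.1 W.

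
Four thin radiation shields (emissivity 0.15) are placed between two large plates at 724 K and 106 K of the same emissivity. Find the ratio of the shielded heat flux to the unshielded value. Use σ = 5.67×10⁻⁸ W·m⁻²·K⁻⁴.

With N identical shields there are N+1 = 5 gaps in series, each with the same radiative resistance, so the flux falls to 1/(N+1) of its unshielded value.

ratio ≈ 0.200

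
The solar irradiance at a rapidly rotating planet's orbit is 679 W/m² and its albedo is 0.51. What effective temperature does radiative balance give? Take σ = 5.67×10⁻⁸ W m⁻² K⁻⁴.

Power absorbed = (1−a)S·πR²; power emitted = 4πR²σT⁴. Equating and cancelling πR²:
T = ((1−a)S / 4σ)^(1/4) = (333 / (4 × 5.67×10⁻⁸))^(1/4) = (1.47×10^9)^(1/4).
T = 196 K.

T ≈ 196 K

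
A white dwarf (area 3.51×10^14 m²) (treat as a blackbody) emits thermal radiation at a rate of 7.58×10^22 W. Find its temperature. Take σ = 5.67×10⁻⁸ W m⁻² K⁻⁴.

T ≈ 7860 K

From P = σAT⁴, T = (P / σA)^(1/4) = (7.58×10^22 / (5.67×10⁻⁸ × 3.51×10^14))^(1/4).
T = (3.81×10^15)^(1/4) = 7860 K.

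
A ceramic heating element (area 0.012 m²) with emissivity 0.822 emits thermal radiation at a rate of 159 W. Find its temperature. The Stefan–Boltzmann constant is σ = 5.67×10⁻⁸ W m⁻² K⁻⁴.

From P = εσAT⁴, T = (P / εσA)^(1/4) = (159 / (0.822 × 5.67×10⁻⁸ × 0.0120))^(1/4).
T = (2.84×10^11)^(1/4) = 730 K.

T ≈ 730 K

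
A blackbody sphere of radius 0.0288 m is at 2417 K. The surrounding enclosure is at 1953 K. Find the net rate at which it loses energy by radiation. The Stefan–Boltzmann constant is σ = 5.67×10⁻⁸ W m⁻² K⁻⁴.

Q ≈ 11600 W

A = 4πr² = 4π × (0.0288)² = 0.0104 m².
Q = σA(T⁴ − T_s⁴). T⁴ − T_s⁴ = (2417)⁴ − (1953)⁴ = 3.41×10^13 − 1.45×10^13 = 1.96×10^13 K⁴.
Q = 5.67×10⁻⁸ × 0.0104 × 1.96×10^13 = 11600 W.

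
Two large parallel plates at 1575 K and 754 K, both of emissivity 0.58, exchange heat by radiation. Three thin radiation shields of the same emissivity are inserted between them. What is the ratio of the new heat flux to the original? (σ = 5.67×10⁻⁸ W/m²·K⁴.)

With N identical shields there are N+1 = 4 gaps in series, each with the same radiative resistance, so the flux falls to 1/(N+1) of its unshielded value.

ratio ≈ 0.250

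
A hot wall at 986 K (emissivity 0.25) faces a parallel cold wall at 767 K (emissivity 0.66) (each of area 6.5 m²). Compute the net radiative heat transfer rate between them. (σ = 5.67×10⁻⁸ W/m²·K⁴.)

For two large parallel gray plates, q = σ(T₁⁴ − T₂⁴) / (1/ε₁ + 1/ε₂ − 1).
1/ε₁ + 1/ε₂ − 1 = 1/0.25 + 1/0.66 − 1 = 4.515.
T₁⁴ − T₂⁴ = 9.45×10^11 − 3.46×10^11 = 5.99×10^11 K⁴.
q = 5.67×10⁻⁸ × 5.99×10^11 / 4.515 = 7520 W/m².
Q = q·A = 7520 × 6.5 = 48900 W.

Q ≈ 48900 W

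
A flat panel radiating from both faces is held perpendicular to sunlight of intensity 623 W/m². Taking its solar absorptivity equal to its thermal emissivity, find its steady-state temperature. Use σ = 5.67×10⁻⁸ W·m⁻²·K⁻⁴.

Absorbed flux αS = emitted flux 2εσT⁴ per unit area; with α = ε this gives T = (S/2σ)^(1/4).
T = (623 / (2 × 5.67×10⁻⁸))^(1/4) = (5.49×10^9)^(1/4).
T = 272 K.

T ≈ 272 K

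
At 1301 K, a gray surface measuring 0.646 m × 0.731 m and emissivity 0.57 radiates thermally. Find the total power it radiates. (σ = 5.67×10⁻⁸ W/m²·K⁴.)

P ≈ 43700 W

A = 0.646 × 0.731 = 0.472 m².
Stefan–Boltzmann: P = εσAT⁴ = 0.57 × 5.67×10⁻⁸ × 0.472 × (1301)⁴ = 0.57 × 5.67×10⁻⁸ × 0.472 × 2.86×10^12.
P = 43700 W.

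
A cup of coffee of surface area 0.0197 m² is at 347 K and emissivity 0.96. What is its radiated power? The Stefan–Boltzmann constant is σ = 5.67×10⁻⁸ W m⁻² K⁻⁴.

P ≈ 15.5 W

Stefan–Boltzmann: P = εσAT⁴ = 0.96 × 5.67×10⁻⁸ × 0.0197 × (347)⁴ = 0.96 × 5.67×10⁻⁸ × 0.0197 × 1.45×10^10.
P = 15.5 W.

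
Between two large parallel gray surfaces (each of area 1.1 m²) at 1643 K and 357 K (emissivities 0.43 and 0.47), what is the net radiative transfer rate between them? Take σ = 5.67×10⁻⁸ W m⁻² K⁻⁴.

For two large parallel gray plates, q = σ(T₁⁴ − T₂⁴) / (1/ε₁ + 1/ε₂ − 1).
1/ε₁ + 1/ε₂ − 1 = 1/0.43 + 1/0.47 − 1 = 3.453.
T₁⁴ − T₂⁴ = 7.29×10^12 − 1.62×10^10 = 7.27×10^12 K⁴.
q = 5.67×10⁻⁸ × 7.27×10^12 / 3.453 = 1.19×10^5 W/m².
Q = q·A = 1.19×10^5 × 1.1 = 1.31×10^5 W.

Q ≈ 1.31×10^5 W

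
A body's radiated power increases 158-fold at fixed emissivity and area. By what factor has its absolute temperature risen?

P ∝ T⁴ ⇒ T ∝ P^(1/4), so T scales by (158)^(1/4) = 3.55.

factor ≈ 3.55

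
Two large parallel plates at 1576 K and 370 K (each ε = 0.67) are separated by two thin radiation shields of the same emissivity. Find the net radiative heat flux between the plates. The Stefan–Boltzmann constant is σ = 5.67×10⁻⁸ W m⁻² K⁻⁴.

Each of the 3 gaps contributes resistance (2/ε − 1) = 2/0.67 − 1 = 1.985; total = 5.955.
q = σ(T₁⁴ − T₂⁴) / 5.955 = 5.67×10⁻⁸ × 6.15×10^12 / 5.955 = 58600 W/m².

q ≈ 58600 W/m²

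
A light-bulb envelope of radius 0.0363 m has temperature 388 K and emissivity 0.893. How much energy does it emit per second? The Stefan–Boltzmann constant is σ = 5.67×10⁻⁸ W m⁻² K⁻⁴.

A = 4πr² = 4π × (0.0363)² = 0.0166 m².
P = εσAT⁴ = 0.893 × 5.67×10⁻⁸ × 0.0166 × (388)⁴ = 0.893 × 5.67×10⁻⁸ × 0.0166 × 2.27×10^10.
P = 19.0 W.

P ≈ 19.0 W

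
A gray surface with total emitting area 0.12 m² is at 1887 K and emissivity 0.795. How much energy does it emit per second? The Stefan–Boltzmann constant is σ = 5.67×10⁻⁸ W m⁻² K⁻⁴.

Stefan–Boltzmann: P = εσAT⁴ = 0.795 × 5.67×10⁻⁸ × 0.120 × (1887)⁴ = 0.795 × 5.67×10⁻⁸ × 0.120 × 1.27×10^13.
P = 68600 W.

P ≈ 68600 W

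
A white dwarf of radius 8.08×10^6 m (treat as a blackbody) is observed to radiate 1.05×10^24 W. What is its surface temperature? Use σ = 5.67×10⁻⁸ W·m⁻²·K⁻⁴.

T ≈ 12300 K

A = 4πr² = 4π × (8.08×10^6)² = 8.20×10^14 m².
From P = σAT⁴, T = (P / σA)^(1/4) = (1.05×10^24 / (5.67×10⁻⁸ × 8.20×10^14))^(1/4).
T = (2.26×10^16)^(1/4) = 12300 K.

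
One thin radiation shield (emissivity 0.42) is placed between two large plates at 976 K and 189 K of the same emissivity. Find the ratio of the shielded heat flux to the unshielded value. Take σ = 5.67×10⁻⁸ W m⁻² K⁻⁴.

ratio ≈ 0.500

With N identical shields there are N+1 = 2 gaps in series, each with the same radiative resistance, so the flux falls to 1/(N+1) of its unshielded value.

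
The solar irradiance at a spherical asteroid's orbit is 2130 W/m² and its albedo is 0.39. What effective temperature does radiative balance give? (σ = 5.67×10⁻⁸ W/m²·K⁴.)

Power absorbed = (1−a)S·πR²; power emitted = 4πR²σT⁴. Equating and cancelling πR²:
T = ((1−a)S / 4σ)^(1/4) = (1300 / (4 × 5.67×10⁻⁸))^(1/4) = (5.73×10^9)^(1/4).
T = 275 K.

T ≈ 275 K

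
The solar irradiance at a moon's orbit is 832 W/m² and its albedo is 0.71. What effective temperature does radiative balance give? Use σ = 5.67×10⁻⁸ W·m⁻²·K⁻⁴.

T ≈ 181 K

Power absorbed = (1−a)S·πR²; power emitted = 4πR²σT⁴. Equating and cancelling πR²:
T = ((1−a)S / 4σ)^(1/4) = (241 / (4 × 5.67×10⁻⁸))^(1/4) = (1.06×10^9)^(1/4).
T = 181 K.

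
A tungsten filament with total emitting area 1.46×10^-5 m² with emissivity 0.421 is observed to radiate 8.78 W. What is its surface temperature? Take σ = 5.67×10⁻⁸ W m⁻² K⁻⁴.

From P = εσAT⁴, T = (P / εσA)^(1/4) = (8.78 / (0.421 × 5.67×10⁻⁸ × 1.46×10^-5))^(1/4).
T = (2.52×10^13)^(1/4) = 2240 K.

T ≈ 2240 K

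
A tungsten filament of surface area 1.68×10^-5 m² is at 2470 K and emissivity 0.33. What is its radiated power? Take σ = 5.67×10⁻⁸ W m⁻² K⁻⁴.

Stefan–Boltzmann: P = εσAT⁴ = 0.33 × 5.67×10⁻⁸ × 1.68×10^-5 × (2470)⁴ = 0.33 × 5.67×10⁻⁸ × 1.68×10^-5 × 3.72×10^13.
P = 11.7 W.

P ≈ 11.7 W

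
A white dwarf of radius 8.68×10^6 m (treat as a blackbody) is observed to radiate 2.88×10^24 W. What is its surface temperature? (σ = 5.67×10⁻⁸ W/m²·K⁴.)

T ≈ 15200 K

A = 4πr² = 4π × (8.68×10^6)² = 9.47×10^14 m².
From P = σAT⁴, T = (P / σA)^(1/4) = (2.88×10^24 / (5.67×10⁻⁸ × 9.47×10^14))^(1/4).
T = (5.36×10^16)^(1/4) = 15200 K.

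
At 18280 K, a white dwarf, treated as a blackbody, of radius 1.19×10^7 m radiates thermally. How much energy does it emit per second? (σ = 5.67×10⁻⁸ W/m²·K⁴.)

P ≈ 1.13×10^25 W

A = 4πr² = 4π × (1.19×10^7)² = 1.78×10^15 m².
P = σAT⁴ = 5.67×10⁻⁸ × 1.78×10^15 × (18280)⁴ = 5.67×10⁻⁸ × 1.78×10^15 × 1.12×10^17.
P = 1.13×10^25 W.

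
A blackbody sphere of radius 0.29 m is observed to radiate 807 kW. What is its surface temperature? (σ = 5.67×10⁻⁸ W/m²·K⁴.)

T ≈ 1920 K

A = 4πr² = 4π × (0.29)² = 1.06 m².
From P = σAT⁴, T = (P / σA)^(1/4) = (8.07×10^5 / (5.67×10⁻⁸ × 1.06))^(1/4).
T = (1.35×10^13)^(1/4) = 1920 K.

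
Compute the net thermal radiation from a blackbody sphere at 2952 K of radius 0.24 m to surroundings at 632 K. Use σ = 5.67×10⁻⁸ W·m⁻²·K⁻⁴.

A = 4πr² = 4π × (0.24)² = 0.724 m².
Q = σA(T⁴ − T_s⁴). T⁴ − T_s⁴ = (2952)⁴ − (632)⁴ = 7.59×10^13 − 1.60×10^11 = 7.58×10^13 K⁴.
Q = 5.67×10⁻⁸ × 0.724 × 7.58×10^13 = 3.11×10^6 W.

Q ≈ 3.11×10^6 W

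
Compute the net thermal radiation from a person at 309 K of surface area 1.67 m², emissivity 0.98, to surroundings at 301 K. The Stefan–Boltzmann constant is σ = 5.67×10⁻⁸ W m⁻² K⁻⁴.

Q = εσA(T⁴ − T_s⁴). T⁴ − T_s⁴ = (309)⁴ − (301)⁴ = 9.12×10^9 − 8.21×10^9 = 9.08×10^8 K⁴.
Q = 0.98 × 5.67×10⁻⁸ × 1.67 × 9.08×10^8 = 84.3 W.

Q ≈ 84.3 W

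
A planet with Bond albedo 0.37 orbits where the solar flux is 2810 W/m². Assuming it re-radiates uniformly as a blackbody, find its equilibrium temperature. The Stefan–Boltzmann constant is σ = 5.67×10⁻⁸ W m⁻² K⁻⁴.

T ≈ 297 K

Power absorbed = (1−a)S·πR²; power emitted = 4πR²σT⁴. Equating and cancelling πR²:
T = ((1−a)S / 4σ)^(1/4) = (1770 / (4 × 5.67×10⁻⁸))^(1/4) = (7.81×10^9)^(1/4).
T = 297 K.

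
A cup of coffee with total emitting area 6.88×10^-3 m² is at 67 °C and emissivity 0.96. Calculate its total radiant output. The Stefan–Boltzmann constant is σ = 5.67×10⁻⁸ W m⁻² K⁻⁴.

P ≈ 5.00 W

67 °C = 340 K.
P = εσAT⁴ = 0.96 × 5.67×10⁻⁸ × 6.88×10^-3 × (340)⁴ = 0.96 × 5.67×10⁻⁸ × 6.88×10^-3 × 1.34×10^10.
P = 5.00 W.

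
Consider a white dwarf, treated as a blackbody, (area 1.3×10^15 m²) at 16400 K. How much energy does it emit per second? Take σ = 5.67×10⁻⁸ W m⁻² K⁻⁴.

P ≈ 5.33×10^24 W

P = σAT⁴ = 5.67×10⁻⁸ × 1.30×10^15 × (16400)⁴ = 5.67×10⁻⁸ × 1.30×10^15 × 7.23×10^16.
P = 5.33×10^24 W.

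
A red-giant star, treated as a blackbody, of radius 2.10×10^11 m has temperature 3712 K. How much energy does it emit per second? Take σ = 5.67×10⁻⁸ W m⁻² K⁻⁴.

A = 4πr² = 4π × (2.10×10^11)² = 5.54×10^23 m².
P = σAT⁴ = 5.67×10⁻⁸ × 5.54×10^23 × (3712)⁴ = 5.67×10⁻⁸ × 5.54×10^23 × 1.90×10^14.
P = 5.97×10^30 W.

P ≈ 5.97×10^30 W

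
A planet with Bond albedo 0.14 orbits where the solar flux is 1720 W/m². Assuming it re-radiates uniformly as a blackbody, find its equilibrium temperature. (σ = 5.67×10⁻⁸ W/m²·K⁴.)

Power absorbed = (1−a)S·πR²; power emitted = 4πR²σT⁴. Equating and cancelling πR²:
T = ((1−a)S / 4σ)^(1/4) = (1480 / (4 × 5.67×10⁻⁸))^(1/4) = (6.52×10^9)^(1/4).
T = 284 K.

T ≈ 284 K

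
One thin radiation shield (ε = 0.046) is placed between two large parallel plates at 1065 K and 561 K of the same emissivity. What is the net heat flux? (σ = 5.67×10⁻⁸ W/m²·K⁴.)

q ≈ 792 W/m²

Each of the 2 gaps contributes resistance (2/ε − 1) = 2/0.046 − 1 = 42.48; total = 84.96.
q = σ(T₁⁴ − T₂⁴) / 84.96 = 5.67×10⁻⁸ × 1.19×10^12 / 84.96 = 792 W/m².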